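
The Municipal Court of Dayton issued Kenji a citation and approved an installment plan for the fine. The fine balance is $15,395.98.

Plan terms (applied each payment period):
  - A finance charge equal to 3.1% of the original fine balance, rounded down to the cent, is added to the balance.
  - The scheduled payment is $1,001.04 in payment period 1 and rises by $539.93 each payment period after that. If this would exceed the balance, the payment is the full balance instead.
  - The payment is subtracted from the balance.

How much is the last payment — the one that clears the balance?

$868.33

Payment period 1: $15,395.98 +$477.27 interest = $15,873.25; pay $1,001.04 → $14,872.21
Payment period 2: $14,872.21 +$477.27 interest = $15,349.48; pay $1,540.97 → $13,808.51
Payment period 3: $13,808.51 +$477.27 interest = $14,285.78; pay $2,080.90 → $12,204.88
Payment period 4: $12,204.88 +$477.27 interest = $12,682.15; pay $2,620.83 → $10,061.32
Payment period 5: $10,061.32 +$477.27 interest = $10,538.59; pay $3,160.76 → $7,377.83
Payment period 6: $7,377.83 +$477.27 interest = $7,855.10; pay $3,700.69 → $4,154.41
Payment period 7: $4,154.41 +$477.27 interest = $4,631.68; pay $4,240.62 → $391.06
Payment period 8: $391.06 +$477.27 interest = $868.33; pay $868.33 → $0.00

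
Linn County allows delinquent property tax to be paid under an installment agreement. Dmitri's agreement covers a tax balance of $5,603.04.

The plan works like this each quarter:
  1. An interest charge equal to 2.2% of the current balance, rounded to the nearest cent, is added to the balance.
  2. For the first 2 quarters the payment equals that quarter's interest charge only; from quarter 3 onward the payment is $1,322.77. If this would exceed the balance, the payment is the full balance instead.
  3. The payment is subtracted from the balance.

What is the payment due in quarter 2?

$123.27

Quarter 1: opening $5,603.04; interest $123.27 → $5,726.31; payment $123.27; balance $5,603.04
Quarter 2: opening $5,603.04; interest $123.27 → $5,726.31; payment $123.27; balance $5,603.04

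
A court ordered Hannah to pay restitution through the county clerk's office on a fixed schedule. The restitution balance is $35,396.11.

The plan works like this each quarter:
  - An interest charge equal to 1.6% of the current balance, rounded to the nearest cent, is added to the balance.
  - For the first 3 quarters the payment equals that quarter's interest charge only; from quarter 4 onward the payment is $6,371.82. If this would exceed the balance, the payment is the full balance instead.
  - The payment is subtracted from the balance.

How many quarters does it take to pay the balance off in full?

9

Quarter 1: opening $35,396.11; interest $566.34 → $35,962.45; payment $566.34; balance $35,396.11
Quarter 2: opening $35,396.11; interest $566.34 → $35,962.45; payment $566.34; balance $35,396.11
Quarter 3: opening $35,396.11; interest $566.34 → $35,962.45; payment $566.34; balance $35,396.11
Quarter 4: opening $35,396.11; interest $566.34 → $35,962.45; payment $6,371.82; balance $29,590.63
Quarter 5: opening $29,590.63; interest $473.45 → $30,064.08; payment $6,371.82; balance $23,692.26
Quarter 6: opening $23,692.26; interest $379.08 → $24,071.34; payment $6,371.82; balance $17,699.52
Quarter 7: opening $17,699.52; interest $283.19 → $17,982.71; payment $6,371.82; balance $11,610.89
Quarter 8: opening $11,610.89; interest $185.77 → $11,796.66; payment $6,371.82; balance $5,424.84
Quarter 9: opening $5,424.84; interest $86.80 → $5,511.64; payment $5,511.64; balance $0.00
Balance reaches $0.00 in quarter 9.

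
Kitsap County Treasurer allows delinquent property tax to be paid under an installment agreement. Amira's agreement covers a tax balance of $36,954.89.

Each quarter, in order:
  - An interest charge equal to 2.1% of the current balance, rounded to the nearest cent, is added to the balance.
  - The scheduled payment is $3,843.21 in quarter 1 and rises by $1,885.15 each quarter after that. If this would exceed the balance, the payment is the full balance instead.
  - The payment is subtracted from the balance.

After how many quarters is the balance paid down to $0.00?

Quarter 1: opening $36,954.89; interest $776.05 → $37,730.94; payment $3,843.21; balance $33,887.73
Quarter 2: opening $33,887.73; interest $711.64 → $34,599.37; payment $5,728.36; balance $28,871.01
Quarter 3: opening $28,871.01; interest $606.29 → $29,477.30; payment $7,613.51; balance $21,863.79
Quarter 4: opening $21,863.79; interest $459.14 → $22,322.93; payment $9,498.66; balance $12,824.27
Quarter 5: opening $12,824.27; interest $269.31 → $13,093.58; payment $11,383.81; balance $1,709.77
Quarter 6: opening $1,709.77; interest $35.91 → $1,745.68; payment $1,745.68; balance $0.00
Balance reaches $0.00 in quarter 6.

6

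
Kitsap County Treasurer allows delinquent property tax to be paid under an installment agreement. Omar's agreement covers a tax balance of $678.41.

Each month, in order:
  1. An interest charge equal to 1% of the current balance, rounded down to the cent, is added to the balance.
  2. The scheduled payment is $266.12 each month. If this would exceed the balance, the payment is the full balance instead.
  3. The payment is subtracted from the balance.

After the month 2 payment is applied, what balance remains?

Month 1: opening $678.41; interest $6.78 → $685.19; payment $266.12; balance $419.07
Month 2: opening $419.07; interest $4.19 → $423.26; payment $266.12; balance $157.14

$157.14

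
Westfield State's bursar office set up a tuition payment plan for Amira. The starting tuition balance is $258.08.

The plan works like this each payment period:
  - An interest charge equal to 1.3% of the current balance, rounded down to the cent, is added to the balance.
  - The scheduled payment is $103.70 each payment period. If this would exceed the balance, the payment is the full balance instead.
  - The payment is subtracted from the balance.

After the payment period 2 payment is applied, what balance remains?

$56.08

# | Opening | Interest | Payment | End bal
1 | $258.08 | $3.35 | $103.70 | $157.73
2 | $157.73 | $2.05 | $103.70 | $56.08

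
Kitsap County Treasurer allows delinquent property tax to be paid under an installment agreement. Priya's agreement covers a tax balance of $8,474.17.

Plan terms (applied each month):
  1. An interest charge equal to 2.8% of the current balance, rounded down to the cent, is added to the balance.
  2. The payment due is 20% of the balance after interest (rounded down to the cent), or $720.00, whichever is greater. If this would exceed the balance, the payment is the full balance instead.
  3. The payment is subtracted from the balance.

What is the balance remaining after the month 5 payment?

# | Opening | Interest | Payment | End bal
1 | $8,474.17 | $237.27 | $1,742.28 | $6,969.16
2 | $6,969.16 | $195.13 | $1,432.85 | $5,731.44
3 | $5,731.44 | $160.48 | $1,178.38 | $4,713.54
4 | $4,713.54 | $131.97 | $969.10 | $3,876.41
5 | $3,876.41 | $108.53 | $796.98 | $3,187.96

$3,187.96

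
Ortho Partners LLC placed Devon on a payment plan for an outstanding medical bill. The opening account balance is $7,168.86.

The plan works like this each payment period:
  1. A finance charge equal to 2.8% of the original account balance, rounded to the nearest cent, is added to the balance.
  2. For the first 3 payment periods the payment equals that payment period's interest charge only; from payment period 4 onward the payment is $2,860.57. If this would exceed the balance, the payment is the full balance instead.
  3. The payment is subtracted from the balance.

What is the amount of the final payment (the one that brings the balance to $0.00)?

$2,049.91

Payment period 1: opening $7,168.86; interest $200.73 → $7,369.59; payment $200.73; balance $7,168.86
Payment period 2: opening $7,168.86; interest $200.73 → $7,369.59; payment $200.73; balance $7,168.86
Payment period 3: opening $7,168.86; interest $200.73 → $7,369.59; payment $200.73; balance $7,168.86
Payment period 4: opening $7,168.86; interest $200.73 → $7,369.59; payment $2,860.57; balance $4,509.02
Payment period 5: opening $4,509.02; interest $200.73 → $4,709.75; payment $2,860.57; balance $1,849.18
Payment period 6: opening $1,849.18; interest $200.73 → $2,049.91; payment $2,049.91; balance $0.00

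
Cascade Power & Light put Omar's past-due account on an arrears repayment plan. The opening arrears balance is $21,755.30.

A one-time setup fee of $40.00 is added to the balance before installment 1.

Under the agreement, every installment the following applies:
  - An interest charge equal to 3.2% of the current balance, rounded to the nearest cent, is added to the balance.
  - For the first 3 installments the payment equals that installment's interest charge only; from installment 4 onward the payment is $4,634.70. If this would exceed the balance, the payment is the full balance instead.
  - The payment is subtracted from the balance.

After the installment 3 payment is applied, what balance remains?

# | Opening | Interest | Payment | End bal
1 | $21,795.30 | $697.45 | $697.45 | $21,795.30
2 | $21,795.30 | $697.45 | $697.45 | $21,795.30
3 | $21,795.30 | $697.45 | $697.45 | $21,795.30

$21,795.30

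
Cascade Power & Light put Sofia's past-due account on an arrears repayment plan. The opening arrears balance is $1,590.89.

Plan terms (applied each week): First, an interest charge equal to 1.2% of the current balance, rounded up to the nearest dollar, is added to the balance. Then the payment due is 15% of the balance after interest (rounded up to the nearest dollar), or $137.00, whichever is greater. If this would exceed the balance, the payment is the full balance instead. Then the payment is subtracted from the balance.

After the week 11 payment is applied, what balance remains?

$0.00

Week 1: $1,590.89 +$20.00 interest = $1,610.89; pay $242.00 → $1,368.89
Week 2: $1,368.89 +$17.00 interest = $1,385.89; pay $208.00 → $1,177.89
Week 3: $1,177.89 +$15.00 interest = $1,192.89; pay $179.00 → $1,013.89
Week 4: $1,013.89 +$13.00 interest = $1,026.89; pay $155.00 → $871.89
Week 5: $871.89 +$11.00 interest = $882.89; pay $137.00 → $745.89
Week 6: $745.89 +$9.00 interest = $754.89; pay $137.00 → $617.89
Week 7: $617.89 +$8.00 interest = $625.89; pay $137.00 → $488.89
Week 8: $488.89 +$6.00 interest = $494.89; pay $137.00 → $357.89
Week 9: $357.89 +$5.00 interest = $362.89; pay $137.00 → $225.89
Week 10: $225.89 +$3.00 interest = $228.89; pay $137.00 → $91.89
Week 11: $91.89 +$2.00 interest = $93.89; pay $93.89 → $0.00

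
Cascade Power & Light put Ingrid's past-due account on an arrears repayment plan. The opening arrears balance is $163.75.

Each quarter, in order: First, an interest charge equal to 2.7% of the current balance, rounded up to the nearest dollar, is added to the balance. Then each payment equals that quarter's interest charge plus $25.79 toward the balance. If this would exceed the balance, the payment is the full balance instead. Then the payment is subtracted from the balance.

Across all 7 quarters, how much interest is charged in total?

$20.00

Quarter 1: opening $163.75; interest $5.00 → $168.75; payment $30.79; balance $137.96
Quarter 2: opening $137.96; interest $4.00 → $141.96; payment $29.79; balance $112.17
Quarter 3: opening $112.17; interest $4.00 → $116.17; payment $29.79; balance $86.38
Quarter 4: opening $86.38; interest $3.00 → $89.38; payment $28.79; balance $60.59
Quarter 5: opening $60.59; interest $2.00 → $62.59; payment $27.79; balance $34.80
Quarter 6: opening $34.80; interest $1.00 → $35.80; payment $26.79; balance $9.01
Quarter 7: opening $9.01; interest $1.00 → $10.01; payment $10.01; balance $0.00
Total interest: $5.00 + $4.00 + $4.00 + $3.00 + $2.00 + $1.00 + $1.00 = $20.00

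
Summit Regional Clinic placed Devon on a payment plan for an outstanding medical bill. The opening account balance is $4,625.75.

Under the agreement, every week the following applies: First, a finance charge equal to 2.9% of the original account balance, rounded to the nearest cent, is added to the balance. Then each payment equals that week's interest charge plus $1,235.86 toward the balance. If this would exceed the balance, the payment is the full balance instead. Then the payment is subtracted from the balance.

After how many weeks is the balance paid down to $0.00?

4

Week 1: opening $4,625.75; interest $134.15 → $4,759.90; payment $1,370.01; balance $3,389.89
Week 2: opening $3,389.89; interest $134.15 → $3,524.04; payment $1,370.01; balance $2,154.03
Week 3: opening $2,154.03; interest $134.15 → $2,288.18; payment $1,370.01; balance $918.17
Week 4: opening $918.17; interest $134.15 → $1,052.32; payment $1,052.32; balance $0.00
Balance reaches $0.00 in week 4.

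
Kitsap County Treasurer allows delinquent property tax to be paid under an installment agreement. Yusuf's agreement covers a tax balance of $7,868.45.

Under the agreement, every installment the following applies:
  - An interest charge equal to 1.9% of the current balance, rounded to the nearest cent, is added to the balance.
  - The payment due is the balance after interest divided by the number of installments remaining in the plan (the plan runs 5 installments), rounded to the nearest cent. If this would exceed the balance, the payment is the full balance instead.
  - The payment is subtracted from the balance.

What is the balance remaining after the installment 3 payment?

$3,330.21

# | Opening | Interest | Payment | End bal
1 | $7,868.45 | $149.50 | $1,603.59 | $6,414.36
2 | $6,414.36 | $121.87 | $1,634.06 | $4,902.17
3 | $4,902.17 | $93.14 | $1,665.10 | $3,330.21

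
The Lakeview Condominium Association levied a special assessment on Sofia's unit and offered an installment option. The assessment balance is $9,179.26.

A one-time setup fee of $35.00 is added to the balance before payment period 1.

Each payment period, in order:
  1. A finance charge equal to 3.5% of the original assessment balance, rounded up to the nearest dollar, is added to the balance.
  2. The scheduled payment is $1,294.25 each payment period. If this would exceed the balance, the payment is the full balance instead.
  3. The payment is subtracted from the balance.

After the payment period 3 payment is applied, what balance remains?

$6,297.51

Payment period 1: opening $9,214.26; interest $322.00 → $9,536.26; payment $1,294.25; balance $8,242.01
Payment period 2: opening $8,242.01; interest $322.00 → $8,564.01; payment $1,294.25; balance $7,269.76
Payment period 3: opening $7,269.76; interest $322.00 → $7,591.76; payment $1,294.25; balance $6,297.51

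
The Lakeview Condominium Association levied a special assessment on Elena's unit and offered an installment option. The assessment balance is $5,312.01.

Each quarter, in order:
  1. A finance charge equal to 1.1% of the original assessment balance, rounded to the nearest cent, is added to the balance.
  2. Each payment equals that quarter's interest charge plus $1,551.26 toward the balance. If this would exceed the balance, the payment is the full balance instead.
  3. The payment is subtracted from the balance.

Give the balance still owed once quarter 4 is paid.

$0.00

Quarter 1: opening $5,312.01; interest $58.43 → $5,370.44; payment $1,609.69; balance $3,760.75
Quarter 2: opening $3,760.75; interest $58.43 → $3,819.18; payment $1,609.69; balance $2,209.49
Quarter 3: opening $2,209.49; interest $58.43 → $2,267.92; payment $1,609.69; balance $658.23
Quarter 4: opening $658.23; interest $58.43 → $716.66; payment $716.66; balance $0.00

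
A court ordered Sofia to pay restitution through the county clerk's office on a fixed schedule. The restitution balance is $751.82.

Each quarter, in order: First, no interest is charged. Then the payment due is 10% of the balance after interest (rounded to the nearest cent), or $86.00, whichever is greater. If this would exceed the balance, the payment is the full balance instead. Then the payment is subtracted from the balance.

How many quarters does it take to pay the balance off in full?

9

# | Opening | Payment | End bal
1 | $751.82 | $86.00 | $665.82
2 | $665.82 | $86.00 | $579.82
3 | $579.82 | $86.00 | $493.82
4 | $493.82 | $86.00 | $407.82
5 | $407.82 | $86.00 | $321.82
6 | $321.82 | $86.00 | $235.82
7 | $235.82 | $86.00 | $149.82
8 | $149.82 | $86.00 | $63.82
9 | $63.82 | $63.82 | $0.00
Balance reaches $0.00 in quarter 9.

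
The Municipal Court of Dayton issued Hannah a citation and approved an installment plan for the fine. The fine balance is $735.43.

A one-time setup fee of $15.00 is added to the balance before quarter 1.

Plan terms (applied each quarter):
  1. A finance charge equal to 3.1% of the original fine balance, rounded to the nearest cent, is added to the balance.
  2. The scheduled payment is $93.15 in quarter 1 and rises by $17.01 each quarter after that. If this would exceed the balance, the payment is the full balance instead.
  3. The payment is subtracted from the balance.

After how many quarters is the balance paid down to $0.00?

Quarter 1: opening $750.43; interest $22.80 → $773.23; payment $93.15; balance $680.08
Quarter 2: opening $680.08; interest $22.80 → $702.88; payment $110.16; balance $592.72
Quarter 3: opening $592.72; interest $22.80 → $615.52; payment $127.17; balance $488.35
Quarter 4: opening $488.35; interest $22.80 → $511.15; payment $144.18; balance $366.97
Quarter 5: opening $366.97; interest $22.80 → $389.77; payment $161.19; balance $228.58
Quarter 6: opening $228.58; interest $22.80 → $251.38; payment $178.20; balance $73.18
Quarter 7: opening $73.18; interest $22.80 → $95.98; payment $95.98; balance $0.00
Balance reaches $0.00 in quarter 7.

7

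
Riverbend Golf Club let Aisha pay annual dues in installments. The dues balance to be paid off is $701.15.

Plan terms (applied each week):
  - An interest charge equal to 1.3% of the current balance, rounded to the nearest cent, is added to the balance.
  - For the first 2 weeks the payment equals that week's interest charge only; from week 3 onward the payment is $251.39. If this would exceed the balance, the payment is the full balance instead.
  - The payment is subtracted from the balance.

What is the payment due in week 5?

$216.22

Week 1: $701.15 +$9.11 interest = $710.26; pay $9.11 → $701.15
Week 2: $701.15 +$9.11 interest = $710.26; pay $9.11 → $701.15
Week 3: $701.15 +$9.11 interest = $710.26; pay $251.39 → $458.87
Week 4: $458.87 +$5.97 interest = $464.84; pay $251.39 → $213.45
Week 5: $213.45 +$2.77 interest = $216.22; pay $216.22 → $0.00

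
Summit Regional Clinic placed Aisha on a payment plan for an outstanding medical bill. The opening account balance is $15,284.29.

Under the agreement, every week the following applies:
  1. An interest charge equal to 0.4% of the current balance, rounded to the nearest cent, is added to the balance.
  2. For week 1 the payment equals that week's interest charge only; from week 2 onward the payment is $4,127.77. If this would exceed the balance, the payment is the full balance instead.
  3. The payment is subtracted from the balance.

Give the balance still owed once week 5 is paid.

$0.00

# | Opening | Interest | Payment | End bal
1 | $15,284.29 | $61.14 | $61.14 | $15,284.29
2 | $15,284.29 | $61.14 | $4,127.77 | $11,217.66
3 | $11,217.66 | $44.87 | $4,127.77 | $7,134.76
4 | $7,134.76 | $28.54 | $4,127.77 | $3,035.53
5 | $3,035.53 | $12.14 | $3,047.67 | $0.00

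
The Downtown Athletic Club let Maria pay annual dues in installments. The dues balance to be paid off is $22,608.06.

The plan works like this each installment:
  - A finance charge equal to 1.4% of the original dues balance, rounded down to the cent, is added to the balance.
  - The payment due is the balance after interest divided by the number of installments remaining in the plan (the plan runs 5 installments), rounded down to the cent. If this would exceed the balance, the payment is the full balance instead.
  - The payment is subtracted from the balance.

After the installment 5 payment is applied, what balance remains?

Installment 1: opening $22,608.06; interest $316.51 → $22,924.57; payment $4,584.91; balance $18,339.66
Installment 2: opening $18,339.66; interest $316.51 → $18,656.17; payment $4,664.04; balance $13,992.13
Installment 3: opening $13,992.13; interest $316.51 → $14,308.64; payment $4,769.54; balance $9,539.10
Installment 4: opening $9,539.10; interest $316.51 → $9,855.61; payment $4,927.80; balance $4,927.81
Installment 5: opening $4,927.81; interest $316.51 → $5,244.32; payment $5,244.32; balance $0.00

$0.00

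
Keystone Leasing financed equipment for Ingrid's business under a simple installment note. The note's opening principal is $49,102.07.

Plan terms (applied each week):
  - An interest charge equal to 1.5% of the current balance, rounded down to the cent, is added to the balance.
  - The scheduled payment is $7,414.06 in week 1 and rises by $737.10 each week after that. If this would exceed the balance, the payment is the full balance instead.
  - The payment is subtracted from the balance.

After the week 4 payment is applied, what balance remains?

$17,317.93

# | Opening | Interest | Payment | End bal
1 | $49,102.07 | $736.53 | $7,414.06 | $42,424.54
2 | $42,424.54 | $636.36 | $8,151.16 | $34,909.74
3 | $34,909.74 | $523.64 | $8,888.26 | $26,545.12
4 | $26,545.12 | $398.17 | $9,625.36 | $17,317.93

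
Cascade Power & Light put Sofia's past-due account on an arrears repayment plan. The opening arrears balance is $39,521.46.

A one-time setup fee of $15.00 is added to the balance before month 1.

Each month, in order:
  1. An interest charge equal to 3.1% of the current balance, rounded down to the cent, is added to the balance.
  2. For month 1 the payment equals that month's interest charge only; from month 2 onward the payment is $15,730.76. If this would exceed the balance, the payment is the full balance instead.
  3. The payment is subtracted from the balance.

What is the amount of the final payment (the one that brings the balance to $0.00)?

Month 1: opening $39,536.46; interest $1,225.63 → $40,762.09; payment $1,225.63; balance $39,536.46
Month 2: opening $39,536.46; interest $1,225.63 → $40,762.09; payment $15,730.76; balance $25,031.33
Month 3: opening $25,031.33; interest $775.97 → $25,807.30; payment $15,730.76; balance $10,076.54
Month 4: opening $10,076.54; interest $312.37 → $10,388.91; payment $10,388.91; balance $0.00

$10,388.91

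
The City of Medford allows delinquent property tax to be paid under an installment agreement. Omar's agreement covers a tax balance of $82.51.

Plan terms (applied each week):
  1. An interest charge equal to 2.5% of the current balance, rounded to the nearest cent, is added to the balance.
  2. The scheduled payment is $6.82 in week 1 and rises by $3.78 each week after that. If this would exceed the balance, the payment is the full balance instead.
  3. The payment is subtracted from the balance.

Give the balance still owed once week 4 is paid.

Week 1: $82.51 +$2.06 interest = $84.57; pay $6.82 → $77.75
Week 2: $77.75 +$1.94 interest = $79.69; pay $10.60 → $69.09
Week 3: $69.09 +$1.73 interest = $70.82; pay $14.38 → $56.44
Week 4: $56.44 +$1.41 interest = $57.85; pay $18.16 → $39.69

$39.69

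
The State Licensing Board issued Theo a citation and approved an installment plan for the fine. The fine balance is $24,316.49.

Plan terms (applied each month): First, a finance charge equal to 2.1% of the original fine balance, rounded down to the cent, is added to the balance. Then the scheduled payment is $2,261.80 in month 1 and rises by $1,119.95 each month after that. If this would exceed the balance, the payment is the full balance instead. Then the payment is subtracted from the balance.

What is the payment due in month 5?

# | Opening | Interest | Payment | End bal
1 | $24,316.49 | $510.64 | $2,261.80 | $22,565.33
2 | $22,565.33 | $510.64 | $3,381.75 | $19,694.22
3 | $19,694.22 | $510.64 | $4,501.70 | $15,703.16
4 | $15,703.16 | $510.64 | $5,621.65 | $10,592.15
5 | $10,592.15 | $510.64 | $6,741.60 | $4,361.19

$6,741.60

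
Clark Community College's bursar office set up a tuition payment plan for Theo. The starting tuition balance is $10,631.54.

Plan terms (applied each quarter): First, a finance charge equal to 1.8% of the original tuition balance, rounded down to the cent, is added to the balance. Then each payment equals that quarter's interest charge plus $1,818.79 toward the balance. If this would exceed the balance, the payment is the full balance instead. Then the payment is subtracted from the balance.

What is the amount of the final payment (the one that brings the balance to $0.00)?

Quarter 1: opening $10,631.54; interest $191.36 → $10,822.90; payment $2,010.15; balance $8,812.75
Quarter 2: opening $8,812.75; interest $191.36 → $9,004.11; payment $2,010.15; balance $6,993.96
Quarter 3: opening $6,993.96; interest $191.36 → $7,185.32; payment $2,010.15; balance $5,175.17
Quarter 4: opening $5,175.17; interest $191.36 → $5,366.53; payment $2,010.15; balance $3,356.38
Quarter 5: opening $3,356.38; interest $191.36 → $3,547.74; payment $2,010.15; balance $1,537.59
Quarter 6: opening $1,537.59; interest $191.36 → $1,728.95; payment $1,728.95; balance $0.00

$1,728.95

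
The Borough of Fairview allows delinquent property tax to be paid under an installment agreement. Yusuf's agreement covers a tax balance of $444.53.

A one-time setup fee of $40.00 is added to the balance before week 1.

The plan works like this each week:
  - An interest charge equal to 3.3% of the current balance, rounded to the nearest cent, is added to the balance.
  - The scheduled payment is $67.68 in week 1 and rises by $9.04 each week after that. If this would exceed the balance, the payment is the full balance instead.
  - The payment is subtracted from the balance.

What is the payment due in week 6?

Week 1: opening $484.53; interest $15.99 → $500.52; payment $67.68; balance $432.84
Week 2: opening $432.84; interest $14.28 → $447.12; payment $76.72; balance $370.40
Week 3: opening $370.40; interest $12.22 → $382.62; payment $85.76; balance $296.86
Week 4: opening $296.86; interest $9.80 → $306.66; payment $94.80; balance $211.86
Week 5: opening $211.86; interest $6.99 → $218.85; payment $103.84; balance $115.01
Week 6: opening $115.01; interest $3.80 → $118.81; payment $112.88; balance $5.93

$112.88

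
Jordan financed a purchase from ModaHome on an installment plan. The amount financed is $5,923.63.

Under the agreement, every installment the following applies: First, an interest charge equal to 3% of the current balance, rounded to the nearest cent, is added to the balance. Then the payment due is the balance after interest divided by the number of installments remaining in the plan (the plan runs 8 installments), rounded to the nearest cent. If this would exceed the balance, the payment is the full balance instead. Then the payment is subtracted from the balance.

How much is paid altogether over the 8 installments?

# | Opening | Interest | Payment | End bal
1 | $5,923.63 | $177.71 | $762.67 | $5,338.67
2 | $5,338.67 | $160.16 | $785.55 | $4,713.28
3 | $4,713.28 | $141.40 | $809.11 | $4,045.57
4 | $4,045.57 | $121.37 | $833.39 | $3,333.55
5 | $3,333.55 | $100.01 | $858.39 | $2,575.17
6 | $2,575.17 | $77.26 | $884.14 | $1,768.29
7 | $1,768.29 | $53.05 | $910.67 | $910.67
8 | $910.67 | $27.32 | $937.99 | $0.00
Total paid: $6,781.91

$6,781.91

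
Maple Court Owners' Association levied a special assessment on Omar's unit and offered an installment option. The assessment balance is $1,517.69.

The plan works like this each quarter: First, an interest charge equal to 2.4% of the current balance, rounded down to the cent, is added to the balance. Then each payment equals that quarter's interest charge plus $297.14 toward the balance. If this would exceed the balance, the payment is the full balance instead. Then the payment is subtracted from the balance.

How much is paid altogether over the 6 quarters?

Quarter 1: opening $1,517.69; interest $36.42 → $1,554.11; payment $333.56; balance $1,220.55
Quarter 2: opening $1,220.55; interest $29.29 → $1,249.84; payment $326.43; balance $923.41
Quarter 3: opening $923.41; interest $22.16 → $945.57; payment $319.30; balance $626.27
Quarter 4: opening $626.27; interest $15.03 → $641.30; payment $312.17; balance $329.13
Quarter 5: opening $329.13; interest $7.89 → $337.02; payment $305.03; balance $31.99
Quarter 6: opening $31.99; interest $0.76 → $32.75; payment $32.75; balance $0.00
Total paid: $1,629.24

$1,629.24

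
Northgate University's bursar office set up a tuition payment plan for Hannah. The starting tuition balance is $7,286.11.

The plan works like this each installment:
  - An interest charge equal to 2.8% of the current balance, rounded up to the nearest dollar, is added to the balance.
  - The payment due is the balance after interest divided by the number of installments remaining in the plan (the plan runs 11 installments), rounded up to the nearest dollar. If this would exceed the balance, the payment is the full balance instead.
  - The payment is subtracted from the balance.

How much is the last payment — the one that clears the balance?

$897.11

Installment 1: opening $7,286.11; interest $205.00 → $7,491.11; payment $682.00; balance $6,809.11
Installment 2: opening $6,809.11; interest $191.00 → $7,000.11; payment $701.00; balance $6,299.11
Installment 3: opening $6,299.11; interest $177.00 → $6,476.11; payment $720.00; balance $5,756.11
Installment 4: opening $5,756.11; interest $162.00 → $5,918.11; payment $740.00; balance $5,178.11
Installment 5: opening $5,178.11; interest $145.00 → $5,323.11; payment $761.00; balance $4,562.11
Installment 6: opening $4,562.11; interest $128.00 → $4,690.11; payment $782.00; balance $3,908.11
Installment 7: opening $3,908.11; interest $110.00 → $4,018.11; payment $804.00; balance $3,214.11
Installment 8: opening $3,214.11; interest $90.00 → $3,304.11; payment $827.00; balance $2,477.11
Installment 9: opening $2,477.11; interest $70.00 → $2,547.11; payment $850.00; balance $1,697.11
Installment 10: opening $1,697.11; interest $48.00 → $1,745.11; payment $873.00; balance $872.11
Installment 11: opening $872.11; interest $25.00 → $897.11; payment $897.11; balance $0.00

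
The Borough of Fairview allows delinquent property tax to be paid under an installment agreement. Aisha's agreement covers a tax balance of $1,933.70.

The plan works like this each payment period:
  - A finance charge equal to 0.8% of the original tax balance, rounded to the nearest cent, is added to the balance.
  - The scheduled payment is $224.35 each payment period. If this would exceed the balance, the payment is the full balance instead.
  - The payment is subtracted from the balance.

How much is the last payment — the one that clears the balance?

Payment period 1: $1,933.70 +$15.47 interest = $1,949.17; pay $224.35 → $1,724.82
Payment period 2: $1,724.82 +$15.47 interest = $1,740.29; pay $224.35 → $1,515.94
Payment period 3: $1,515.94 +$15.47 interest = $1,531.41; pay $224.35 → $1,307.06
Payment period 4: $1,307.06 +$15.47 interest = $1,322.53; pay $224.35 → $1,098.18
Payment period 5: $1,098.18 +$15.47 interest = $1,113.65; pay $224.35 → $889.30
Payment period 6: $889.30 +$15.47 interest = $904.77; pay $224.35 → $680.42
Payment period 7: $680.42 +$15.47 interest = $695.89; pay $224.35 → $471.54
Payment period 8: $471.54 +$15.47 interest = $487.01; pay $224.35 → $262.66
Payment period 9: $262.66 +$15.47 interest = $278.13; pay $224.35 → $53.78
Payment period 10: $53.78 +$15.47 interest = $69.25; pay $69.25 → $0.00

$69.25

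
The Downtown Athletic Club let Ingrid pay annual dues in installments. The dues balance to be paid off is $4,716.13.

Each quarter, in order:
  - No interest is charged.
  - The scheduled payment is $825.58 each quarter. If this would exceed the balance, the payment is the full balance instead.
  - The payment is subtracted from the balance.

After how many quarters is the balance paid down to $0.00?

6

Quarter 1: opening $4,716.13; payment $825.58; balance $3,890.55
Quarter 2: opening $3,890.55; payment $825.58; balance $3,064.97
Quarter 3: opening $3,064.97; payment $825.58; balance $2,239.39
Quarter 4: opening $2,239.39; payment $825.58; balance $1,413.81
Quarter 5: opening $1,413.81; payment $825.58; balance $588.23
Quarter 6: opening $588.23; payment $588.23; balance $0.00
Balance reaches $0.00 in quarter 6.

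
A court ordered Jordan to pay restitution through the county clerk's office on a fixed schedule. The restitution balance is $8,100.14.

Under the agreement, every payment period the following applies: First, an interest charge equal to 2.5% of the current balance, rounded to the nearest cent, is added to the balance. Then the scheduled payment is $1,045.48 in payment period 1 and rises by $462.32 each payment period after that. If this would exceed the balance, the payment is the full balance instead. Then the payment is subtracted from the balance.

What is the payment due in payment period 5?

$1,823.70

Payment period 1: opening $8,100.14; interest $202.50 → $8,302.64; payment $1,045.48; balance $7,257.16
Payment period 2: opening $7,257.16; interest $181.43 → $7,438.59; payment $1,507.80; balance $5,930.79
Payment period 3: opening $5,930.79; interest $148.27 → $6,079.06; payment $1,970.12; balance $4,108.94
Payment period 4: opening $4,108.94; interest $102.72 → $4,211.66; payment $2,432.44; balance $1,779.22
Payment period 5: opening $1,779.22; interest $44.48 → $1,823.70; payment $1,823.70; balance $0.00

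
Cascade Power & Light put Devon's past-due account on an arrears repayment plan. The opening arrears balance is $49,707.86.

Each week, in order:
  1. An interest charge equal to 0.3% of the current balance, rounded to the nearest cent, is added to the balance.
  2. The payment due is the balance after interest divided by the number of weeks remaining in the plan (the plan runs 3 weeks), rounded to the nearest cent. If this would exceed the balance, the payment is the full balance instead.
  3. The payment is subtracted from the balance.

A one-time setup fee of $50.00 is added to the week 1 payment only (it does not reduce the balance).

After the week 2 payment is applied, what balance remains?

$16,668.85

# | Opening | Interest | Payment | Fee | End bal
1 | $49,707.86 | $149.12 | $16,618.99 | $50.00 | $33,237.99
2 | $33,237.99 | $99.71 | $16,668.85 | — | $16,668.85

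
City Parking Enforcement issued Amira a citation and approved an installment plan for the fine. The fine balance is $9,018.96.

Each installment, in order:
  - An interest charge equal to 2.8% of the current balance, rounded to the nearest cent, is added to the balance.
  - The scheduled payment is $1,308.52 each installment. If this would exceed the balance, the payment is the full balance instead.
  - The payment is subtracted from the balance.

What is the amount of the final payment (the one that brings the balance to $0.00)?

# | Opening | Interest | Payment | End bal
1 | $9,018.96 | $252.53 | $1,308.52 | $7,962.97
2 | $7,962.97 | $222.96 | $1,308.52 | $6,877.41
3 | $6,877.41 | $192.57 | $1,308.52 | $5,761.46
4 | $5,761.46 | $161.32 | $1,308.52 | $4,614.26
5 | $4,614.26 | $129.20 | $1,308.52 | $3,434.94
6 | $3,434.94 | $96.18 | $1,308.52 | $2,222.60
7 | $2,222.60 | $62.23 | $1,308.52 | $976.31
8 | $976.31 | $27.34 | $1,003.65 | $0.00

$1,003.65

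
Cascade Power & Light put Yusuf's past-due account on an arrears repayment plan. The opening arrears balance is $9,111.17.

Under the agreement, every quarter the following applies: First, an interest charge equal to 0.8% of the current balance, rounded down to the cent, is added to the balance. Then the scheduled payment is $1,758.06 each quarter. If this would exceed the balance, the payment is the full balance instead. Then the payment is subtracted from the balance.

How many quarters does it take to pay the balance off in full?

6

Quarter 1: $9,111.17 +$72.88 interest = $9,184.05; pay $1,758.06 → $7,425.99
Quarter 2: $7,425.99 +$59.40 interest = $7,485.39; pay $1,758.06 → $5,727.33
Quarter 3: $5,727.33 +$45.81 interest = $5,773.14; pay $1,758.06 → $4,015.08
Quarter 4: $4,015.08 +$32.12 interest = $4,047.20; pay $1,758.06 → $2,289.14
Quarter 5: $2,289.14 +$18.31 interest = $2,307.45; pay $1,758.06 → $549.39
Quarter 6: $549.39 +$4.39 interest = $553.78; pay $553.78 → $0.00
Balance reaches $0.00 in quarter 6.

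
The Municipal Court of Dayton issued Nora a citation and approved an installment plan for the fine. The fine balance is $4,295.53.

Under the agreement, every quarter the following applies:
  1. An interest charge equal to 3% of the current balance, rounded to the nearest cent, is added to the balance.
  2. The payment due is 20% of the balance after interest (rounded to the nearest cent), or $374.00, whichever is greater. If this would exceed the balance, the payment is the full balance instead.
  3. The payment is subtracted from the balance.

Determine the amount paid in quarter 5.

$407.94

# | Opening | Interest | Payment | End bal
1 | $4,295.53 | $128.87 | $884.88 | $3,539.52
2 | $3,539.52 | $106.19 | $729.14 | $2,916.57
3 | $2,916.57 | $87.50 | $600.81 | $2,403.26
4 | $2,403.26 | $72.10 | $495.07 | $1,980.29
5 | $1,980.29 | $59.41 | $407.94 | $1,631.76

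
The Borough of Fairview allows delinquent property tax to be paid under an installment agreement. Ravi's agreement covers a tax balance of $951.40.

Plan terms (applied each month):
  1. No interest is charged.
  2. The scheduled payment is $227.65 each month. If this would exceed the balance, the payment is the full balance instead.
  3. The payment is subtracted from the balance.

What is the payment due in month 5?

# | Opening | Payment | End bal
1 | $951.40 | $227.65 | $723.75
2 | $723.75 | $227.65 | $496.10
3 | $496.10 | $227.65 | $268.45
4 | $268.45 | $227.65 | $40.80
5 | $40.80 | $40.80 | $0.00

$40.80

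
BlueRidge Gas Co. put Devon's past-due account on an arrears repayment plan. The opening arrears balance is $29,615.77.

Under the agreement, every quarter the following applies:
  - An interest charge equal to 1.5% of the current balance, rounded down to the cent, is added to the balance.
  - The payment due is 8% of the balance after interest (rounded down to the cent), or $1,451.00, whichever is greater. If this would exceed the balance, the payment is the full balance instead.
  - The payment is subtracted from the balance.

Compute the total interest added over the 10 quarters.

$3,326.60

Quarter 1: opening $29,615.77; interest $444.23 → $30,060.00; payment $2,404.80; balance $27,655.20
Quarter 2: opening $27,655.20; interest $414.82 → $28,070.02; payment $2,245.60; balance $25,824.42
Quarter 3: opening $25,824.42; interest $387.36 → $26,211.78; payment $2,096.94; balance $24,114.84
Quarter 4: opening $24,114.84; interest $361.72 → $24,476.56; payment $1,958.12; balance $22,518.44
Quarter 5: opening $22,518.44; interest $337.77 → $22,856.21; payment $1,828.49; balance $21,027.72
Quarter 6: opening $21,027.72; interest $315.41 → $21,343.13; payment $1,707.45; balance $19,635.68
Quarter 7: opening $19,635.68; interest $294.53 → $19,930.21; payment $1,594.41; balance $18,335.80
Quarter 8: opening $18,335.80; interest $275.03 → $18,610.83; payment $1,488.86; balance $17,121.97
Quarter 9: opening $17,121.97; interest $256.82 → $17,378.79; payment $1,451.00; balance $15,927.79
Quarter 10: opening $15,927.79; interest $238.91 → $16,166.70; payment $1,451.00; balance $14,715.70
Total interest: $444.23 + $414.82 + $387.36 + $361.72 + $337.77 + $315.41 + $294.53 + $275.03 + $256.82 + $238.91 = $3,326.60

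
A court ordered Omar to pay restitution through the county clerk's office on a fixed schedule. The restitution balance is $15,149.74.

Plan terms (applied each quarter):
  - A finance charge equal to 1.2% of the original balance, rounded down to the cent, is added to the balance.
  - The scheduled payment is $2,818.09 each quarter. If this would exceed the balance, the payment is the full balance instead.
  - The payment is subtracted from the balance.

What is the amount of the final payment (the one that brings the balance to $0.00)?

Quarter 1: opening $15,149.74; interest $181.79 → $15,331.53; payment $2,818.09; balance $12,513.44
Quarter 2: opening $12,513.44; interest $181.79 → $12,695.23; payment $2,818.09; balance $9,877.14
Quarter 3: opening $9,877.14; interest $181.79 → $10,058.93; payment $2,818.09; balance $7,240.84
Quarter 4: opening $7,240.84; interest $181.79 → $7,422.63; payment $2,818.09; balance $4,604.54
Quarter 5: opening $4,604.54; interest $181.79 → $4,786.33; payment $2,818.09; balance $1,968.24
Quarter 6: opening $1,968.24; interest $181.79 → $2,150.03; payment $2,150.03; balance $0.00

$2,150.03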